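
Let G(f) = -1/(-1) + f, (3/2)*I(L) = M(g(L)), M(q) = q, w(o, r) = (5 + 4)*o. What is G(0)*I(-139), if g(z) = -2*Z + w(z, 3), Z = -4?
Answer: -2486/3 ≈ -828.67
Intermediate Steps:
w(o, r) = 9*o
g(z) = 8 + 9*z (g(z) = -2*(-4) + 9*z = 8 + 9*z)
I(L) = 16/3 + 6*L (I(L) = 2*(8 + 9*L)/3 = 16/3 + 6*L)
G(f) = 1 + f (G(f) = -1*(-1) + f = 1 + f)
G(0)*I(-139) = (1 + 0)*(16/3 + 6*(-139)) = 1*(16/3 - 834) = 1*(-2486/3) = -2486/3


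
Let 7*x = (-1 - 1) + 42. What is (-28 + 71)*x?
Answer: 1720/7 ≈ 245.71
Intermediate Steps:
x = 40/7 (x = ((-1 - 1) + 42)/7 = (-2 + 42)/7 = (⅐)*40 = 40/7 ≈ 5.7143)
(-28 + 71)*x = (-28 + 71)*(40/7) = 43*(40/7) = 1720/7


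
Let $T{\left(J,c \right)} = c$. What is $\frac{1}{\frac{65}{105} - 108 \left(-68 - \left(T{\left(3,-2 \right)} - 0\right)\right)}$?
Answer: $\frac{21}{149701} \approx 0.00014028$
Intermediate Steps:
$\frac{1}{\frac{65}{105} - 108 \left(-68 - \left(T{\left(3,-2 \right)} - 0\right)\right)} = \frac{1}{\frac{65}{105} - 108 \left(-68 - \left(-2 - 0\right)\right)} = \frac{1}{65 \cdot \frac{1}{105} - 108 \left(-68 - \left(-2 + 0\right)\right)} = \frac{1}{\frac{13}{21} - 108 \left(-68 - -2\right)} = \frac{1}{\frac{13}{21} - 108 \left(-68 + 2\right)} = \frac{1}{\frac{13}{21} - -7128} = \frac{1}{\frac{13}{21} + 7128} = \frac{1}{\frac{149701}{21}} = \frac{21}{149701}$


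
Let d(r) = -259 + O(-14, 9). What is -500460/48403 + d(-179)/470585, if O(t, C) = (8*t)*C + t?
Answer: -235570973343/22777725755 ≈ -10.342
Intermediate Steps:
O(t, C) = t + 8*C*t (O(t, C) = 8*C*t + t = t + 8*C*t)
d(r) = -1281 (d(r) = -259 - 14*(1 + 8*9) = -259 - 14*(1 + 72) = -259 - 14*73 = -259 - 1022 = -1281)
-500460/48403 + d(-179)/470585 = -500460/48403 - 1281/470585 = -235570973343/22777725755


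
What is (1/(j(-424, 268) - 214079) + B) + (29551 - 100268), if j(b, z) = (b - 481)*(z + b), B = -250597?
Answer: -23423469287/72899 ≈ -3.2131e+5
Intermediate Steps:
j(b, z) = (-481 + b)*(b + z)
(1/(j(-424, 268) - 214079) + B) + (29551 - 100268) = (1/(((-424)**2 - 481*(-424) - 481*268 - 424*268) - 214079) - 250597) + (29551 - 100268) = (1/((179776 + 203944 - 128908 - 113632) - 214079) - 250597) - 70717 = (1/(141180 - 214079) - 250597) - 70717 = (1/(-72899) - 250597) - 70717 = (-1/72899 - 250597) - 70717 = -18268270704/72899 - 70717 = -23423469287/72899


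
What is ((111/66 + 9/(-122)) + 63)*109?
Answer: 4725368/671 ≈ 7042.3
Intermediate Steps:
((111/66 + 9/(-122)) + 63)*109 = ((111*(1/66) + 9*(-1/122)) + 63)*109 = ((37/22 - 9/122) + 63)*109 = (1079/671 + 63)*109 = (43352/671)*109 = 4725368/671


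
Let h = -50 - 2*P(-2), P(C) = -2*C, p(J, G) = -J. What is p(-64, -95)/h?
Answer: -32/29 ≈ -1.1034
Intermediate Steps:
h = -58 (h = -50 - (-4)*(-2) = -50 - 2*4 = -50 - 8 = -58)
p(-64, -95)/h = -1*(-64)/(-58) = 64*(-1/58) = -32/29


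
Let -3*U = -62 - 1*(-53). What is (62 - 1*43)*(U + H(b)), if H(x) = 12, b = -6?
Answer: 285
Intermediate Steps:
U = 3 (U = -(-62 - 1*(-53))/3 = -(-62 + 53)/3 = -1/3*(-9) = 3)
(62 - 1*43)*(U + H(b)) = (62 - 1*43)*(3 + 12) = (62 - 43)*15 = 19*15 = 285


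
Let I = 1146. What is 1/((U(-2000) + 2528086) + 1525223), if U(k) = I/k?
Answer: 1000/4053308427 ≈ 2.4671e-7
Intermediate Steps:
U(k) = 1146/k
1/((U(-2000) + 2528086) + 1525223) = 1/((1146/(-2000) + 2528086) + 1525223) = 1/((1146*(-1/2000) + 2528086) + 1525223) = 1/((-573/1000 + 2528086) + 1525223) = 1/(2528085427/1000 + 1525223) = 1/(4053308427/1000) = 1000/4053308427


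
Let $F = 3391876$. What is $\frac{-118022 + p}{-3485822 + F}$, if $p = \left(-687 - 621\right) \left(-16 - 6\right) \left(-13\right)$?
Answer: $\frac{246055}{46973} \approx 5.2382$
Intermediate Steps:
$p = -374088$ ($p = - 1308 \left(\left(-22\right) \left(-13\right)\right) = \left(-1308\right) 286 = -374088$)
$\frac{-118022 + p}{-3485822 + F} = \frac{-118022 - 374088}{-3485822 + 3391876} = - \frac{492110}{-93946} = \left(-492110\right) \left(- \frac{1}{93946}\right) = \frac{246055}{46973}$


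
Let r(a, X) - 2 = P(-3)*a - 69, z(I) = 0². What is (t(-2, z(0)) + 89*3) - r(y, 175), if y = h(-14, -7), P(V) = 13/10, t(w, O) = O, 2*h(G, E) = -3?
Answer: 6719/20 ≈ 335.95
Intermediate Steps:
h(G, E) = -3/2 (h(G, E) = (½)*(-3) = -3/2)
z(I) = 0
P(V) = 13/10 (P(V) = 13*(⅒) = 13/10)
y = -3/2 ≈ -1.5000
r(a, X) = -67 + 13*a/10 (r(a, X) = 2 + (13*a/10 - 69) = 2 + (-69 + 13*a/10) = -67 + 13*a/10)
(t(-2, z(0)) + 89*3) - r(y, 175) = (0 + 89*3) - (-67 + (13/10)*(-3/2)) = (0 + 267) - (-67 - 39/20) = 267 - 1*(-1379/20) = 267 + 1379/20 = 6719/20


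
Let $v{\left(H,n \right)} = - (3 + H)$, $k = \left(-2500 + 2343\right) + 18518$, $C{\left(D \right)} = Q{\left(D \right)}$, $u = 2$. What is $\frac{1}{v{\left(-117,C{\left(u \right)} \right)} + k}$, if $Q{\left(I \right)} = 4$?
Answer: $\frac{1}{18475} \approx 5.4127 \cdot 10^{-5}$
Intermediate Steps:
$C{\left(D \right)} = 4$
$k = 18361$ ($k = -157 + 18518 = 18361$)
$v{\left(H,n \right)} = -3 - H$
$\frac{1}{v{\left(-117,C{\left(u \right)} \right)} + k} = \frac{1}{\left(-3 - -117\right) + 18361} = \frac{1}{\left(-3 + 117\right) + 18361} = \frac{1}{114 + 18361} = \frac{1}{18475}$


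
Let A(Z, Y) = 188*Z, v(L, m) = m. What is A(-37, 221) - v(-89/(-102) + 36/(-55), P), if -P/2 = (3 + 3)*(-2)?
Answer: -6980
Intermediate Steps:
P = 24 (P = -2*(3 + 3)*(-2) = -12*(-2) = -2*(-12) = 24)
A(-37, 221) - v(-89/(-102) + 36/(-55), P) = 188*(-37) - 1*24 = -6956 - 24 = -6980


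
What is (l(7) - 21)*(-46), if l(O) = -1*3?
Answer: 1104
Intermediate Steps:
l(O) = -3
(l(7) - 21)*(-46) = (-3 - 21)*(-46) = -24*(-46) = 1104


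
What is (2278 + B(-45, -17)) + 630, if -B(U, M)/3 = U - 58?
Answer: 3217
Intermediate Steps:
B(U, M) = 174 - 3*U (B(U, M) = -3*(U - 58) = -3*(-58 + U) = 174 - 3*U)
(2278 + B(-45, -17)) + 630 = (2278 + (174 - 3*(-45))) + 630 = (2278 + (174 + 135)) + 630 = (2278 + 309) + 630 = 2587 + 630 = 3217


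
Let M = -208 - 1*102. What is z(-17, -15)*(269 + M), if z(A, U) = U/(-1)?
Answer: -615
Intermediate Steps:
M = -310 (M = -208 - 102 = -310)
z(A, U) = -U (z(A, U) = U*(-1) = -U)
z(-17, -15)*(269 + M) = (-1*(-15))*(269 - 310) = 15*(-41) = -615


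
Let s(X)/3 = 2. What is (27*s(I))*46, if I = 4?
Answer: 7452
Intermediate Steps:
s(X) = 6 (s(X) = 3*2 = 6)
(27*s(I))*46 = (27*6)*46 = 162*46 = 7452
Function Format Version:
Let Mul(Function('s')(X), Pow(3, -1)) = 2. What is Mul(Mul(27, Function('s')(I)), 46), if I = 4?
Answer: 7452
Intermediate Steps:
Function('s')(X) = 6 (Function('s')(X) = Mul(3, 2) = 6)
Mul(Mul(27, Function('s')(I)), 46) = Mul(Mul(27, 6), 46) = Mul(162, 46) = 7452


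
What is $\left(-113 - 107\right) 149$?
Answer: $-32780$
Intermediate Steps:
$\left(-113 - 107\right) 149 = \left(-220\right) 149 = -32780$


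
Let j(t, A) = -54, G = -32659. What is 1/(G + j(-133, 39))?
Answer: -1/32713 ≈ -3.0569e-5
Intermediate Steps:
1/(G + j(-133, 39)) = 1/(-32659 - 54) = 1/(-32713) = -1/32713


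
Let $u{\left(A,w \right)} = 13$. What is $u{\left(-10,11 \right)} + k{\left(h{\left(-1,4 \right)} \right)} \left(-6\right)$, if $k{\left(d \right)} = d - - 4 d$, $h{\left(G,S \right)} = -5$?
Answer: $163$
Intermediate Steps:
$k{\left(d \right)} = 5 d$ ($k{\left(d \right)} = d + 4 d = 5 d$)
$u{\left(-10,11 \right)} + k{\left(h{\left(-1,4 \right)} \right)} \left(-6\right) = 13 + 5 \left(-5\right) \left(-6\right) = 13 - -150 = 13 + 150 = 163$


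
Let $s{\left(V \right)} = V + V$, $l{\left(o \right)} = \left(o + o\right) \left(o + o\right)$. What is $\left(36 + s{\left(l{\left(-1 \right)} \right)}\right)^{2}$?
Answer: $1936$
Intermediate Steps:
$l{\left(o \right)} = 4 o^{2}$ ($l{\left(o \right)} = 2 o 2 o = 4 o^{2}$)
$s{\left(V \right)} = 2 V$
$\left(36 + s{\left(l{\left(-1 \right)} \right)}\right)^{2} = \left(36 + 2 \cdot 4 \left(-1\right)^{2}\right)^{2} = \left(36 + 2 \cdot 4 \cdot 1\right)^{2} = \left(36 + 2 \cdot 4\right)^{2} = \left(36 + 8\right)^{2} = 44^{2} = 1936$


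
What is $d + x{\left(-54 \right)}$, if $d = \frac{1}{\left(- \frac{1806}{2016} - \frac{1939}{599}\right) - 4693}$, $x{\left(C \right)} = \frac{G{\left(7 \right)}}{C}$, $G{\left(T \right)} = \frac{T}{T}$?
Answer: $- \frac{136604573}{7292806110} \approx -0.018731$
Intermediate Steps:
$G{\left(T \right)} = 1$
$x{\left(C \right)} = \frac{1}{C}$ ($x{\left(C \right)} = 1 \frac{1}{C} = \frac{1}{C}$)
$d = - \frac{28752}{135051965}$ ($d = \frac{1}{\left(\left(-1806\right) \frac{1}{2016} - \frac{1939}{599}\right) - 4693} = \frac{1}{\left(- \frac{43}{48} - \frac{1939}{599}\right) - 4693} = \frac{1}{- \frac{118829}{28752} - 4693} = \frac{1}{- \frac{135051965}{28752}} = - \frac{28752}{135051965} \approx -0.0002129$)
$d + x{\left(-54 \right)} = - \frac{28752}{135051965} + \frac{1}{-54} = - \frac{28752}{135051965} - \frac{1}{54} = - \frac{136604573}{7292806110}$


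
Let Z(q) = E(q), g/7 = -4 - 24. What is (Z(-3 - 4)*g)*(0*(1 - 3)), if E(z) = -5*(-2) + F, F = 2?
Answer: 0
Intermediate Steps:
g = -196 (g = 7*(-4 - 24) = 7*(-28) = -196)
E(z) = 12 (E(z) = -5*(-2) + 2 = 10 + 2 = 12)
Z(q) = 12
(Z(-3 - 4)*g)*(0*(1 - 3)) = (12*(-196))*(0*(1 - 3)) = -0*(-2) = -2352*0 = 0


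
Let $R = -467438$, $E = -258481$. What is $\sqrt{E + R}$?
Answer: $i \sqrt{725919} \approx 852.01 i$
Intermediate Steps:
$\sqrt{E + R} = \sqrt{-258481 - 467438} = \sqrt{-725919} = i \sqrt{725919}$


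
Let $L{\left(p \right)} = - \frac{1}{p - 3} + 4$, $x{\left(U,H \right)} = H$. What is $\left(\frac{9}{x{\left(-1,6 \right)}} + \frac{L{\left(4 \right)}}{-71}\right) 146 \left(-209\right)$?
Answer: $- \frac{3158199}{71} \approx -44482.0$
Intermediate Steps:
$L{\left(p \right)} = 4 - \frac{1}{-3 + p}$ ($L{\left(p \right)} = - \frac{1}{-3 + p} + 4 = 4 - \frac{1}{-3 + p}$)
$\left(\frac{9}{x{\left(-1,6 \right)}} + \frac{L{\left(4 \right)}}{-71}\right) 146 \left(-209\right) = \left(\frac{9}{6} + \frac{\frac{1}{-3 + 4} \left(-13 + 4 \cdot 4\right)}{-71}\right) 146 \left(-209\right) = \left(9 \cdot \frac{1}{6} + \frac{-13 + 16}{1} \left(- \frac{1}{71}\right)\right) 146 \left(-209\right) = \left(\frac{3}{2} + 1 \cdot 3 \left(- \frac{1}{71}\right)\right) 146 \left(-209\right) = \left(\frac{3}{2} + 3 \left(- \frac{1}{71}\right)\right) 146 \left(-209\right) = \left(\frac{3}{2} - \frac{3}{71}\right) 146 \left(-209\right) = \frac{207}{142} \cdot 146 \left(-209\right) = \frac{15111}{71} \left(-209\right) = - \frac{3158199}{71}$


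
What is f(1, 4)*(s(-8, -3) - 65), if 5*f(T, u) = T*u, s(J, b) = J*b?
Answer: -164/5 ≈ -32.800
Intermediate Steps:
f(T, u) = T*u/5 (f(T, u) = (T*u)/5 = T*u/5)
f(1, 4)*(s(-8, -3) - 65) = ((1/5)*1*4)*(-8*(-3) - 65) = 4*(24 - 65)/5 = (4/5)*(-41) = -164/5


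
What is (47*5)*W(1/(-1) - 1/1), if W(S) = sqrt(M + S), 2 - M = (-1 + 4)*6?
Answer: 705*I*sqrt(2) ≈ 997.02*I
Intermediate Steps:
M = -16 (M = 2 - (-1 + 4)*6 = 2 - 3*6 = 2 - 1*18 = 2 - 18 = -16)
W(S) = sqrt(-16 + S)
(47*5)*W(1/(-1) - 1/1) = (47*5)*sqrt(-16 + (1/(-1) - 1/1)) = 235*sqrt(-16 + (1*(-1) - 1*1)) = 235*sqrt(-16 + (-1 - 1)) = 235*sqrt(-16 - 2) = 235*sqrt(-18) = 235*(3*I*sqrt(2)) = 705*I*sqrt(2)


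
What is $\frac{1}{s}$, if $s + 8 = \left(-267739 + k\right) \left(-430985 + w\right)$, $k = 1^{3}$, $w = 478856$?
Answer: $- \frac{1}{12816885806} \approx -7.8022 \cdot 10^{-11}$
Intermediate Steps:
$k = 1$
$s = -12816885806$ ($s = -8 + \left(-267739 + 1\right) \left(-430985 + 478856\right) = -8 - 12816885798 = -12816885806$)
$\frac{1}{s} = \frac{1}{-12816885806} = - \frac{1}{12816885806}$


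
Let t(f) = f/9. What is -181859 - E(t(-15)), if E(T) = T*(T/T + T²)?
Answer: -4910023/27 ≈ -1.8185e+5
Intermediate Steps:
t(f) = f/9 (t(f) = f*(⅑) = f/9)
E(T) = T*(1 + T²)
-181859 - E(t(-15)) = -181859 - ((⅑)*(-15) + ((⅑)*(-15))³) = -181859 - (-5/3 + (-5/3)³) = -181859 - (-5/3 - 125/27) = -181859 - 1*(-170/27) = -181859 + 170/27 = -4910023/27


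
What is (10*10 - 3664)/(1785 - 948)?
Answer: -132/31 ≈ -4.2581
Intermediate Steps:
(10*10 - 3664)/(1785 - 948) = (100 - 3664)/837 = -3564*1/837 = -132/31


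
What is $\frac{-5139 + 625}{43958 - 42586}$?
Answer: $- \frac{2257}{686} \approx -3.2901$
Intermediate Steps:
$\frac{-5139 + 625}{43958 - 42586} = - \frac{4514}{1372} = \left(-4514\right) \frac{1}{1372} = - \frac{2257}{686}$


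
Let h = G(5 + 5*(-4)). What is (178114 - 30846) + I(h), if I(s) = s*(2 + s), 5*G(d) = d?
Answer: 147271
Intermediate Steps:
G(d) = d/5
h = -3 (h = (5 + 5*(-4))/5 = (5 - 20)/5 = (1/5)*(-15) = -3)
(178114 - 30846) + I(h) = (178114 - 30846) - 3*(2 - 3) = 147268 - 3*(-1) = 147268 + 3 = 147271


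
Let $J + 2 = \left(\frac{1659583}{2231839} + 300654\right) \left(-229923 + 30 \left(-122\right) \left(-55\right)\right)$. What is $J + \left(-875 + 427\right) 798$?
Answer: $- \frac{19207202487891581}{2231839} \approx -8.606 \cdot 10^{9}$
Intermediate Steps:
$J = - \frac{19206404596521725}{2231839}$ ($J = -2 + \left(\frac{1659583}{2231839} + 300654\right) \left(-229923 + 30 \left(-122\right) \left(-55\right)\right) = -2 + \left(1659583 \cdot \frac{1}{2231839} + 300654\right) \left(-229923 - -201300\right) = -2 + \left(\frac{1659583}{2231839} + 300654\right) \left(-229923 + 201300\right) = -2 + \frac{671012982289}{2231839} \left(-28623\right) = -2 - \frac{19206404592058047}{2231839} = - \frac{19206404596521725}{2231839} \approx -8.6056 \cdot 10^{9}$)
$J + \left(-875 + 427\right) 798 = - \frac{19206404596521725}{2231839} + \left(-875 + 427\right) 798 = - \frac{19206404596521725}{2231839} - 357504 = - \frac{19207202487891581}{2231839}$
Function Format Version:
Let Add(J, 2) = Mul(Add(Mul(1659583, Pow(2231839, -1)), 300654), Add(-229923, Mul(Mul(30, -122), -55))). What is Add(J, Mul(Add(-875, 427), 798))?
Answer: Rational(-19207202487891581, 2231839) ≈ -8.6060e+9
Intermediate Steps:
J = Rational(-19206404596521725, 2231839) (J = Add(-2, Mul(Add(Mul(1659583, Pow(2231839, -1)), 300654), Add(-229923, Mul(Mul(30, -122), -55)))) = Add(-2, Mul(Add(Mul(1659583, Rational(1, 2231839)), 300654), Add(-229923, Mul(-3660, -55)))) = Add(-2, Mul(Add(Rational(1659583, 2231839), 300654), Add(-229923, 201300))) = Add(-2, Mul(Rational(671012982289, 2231839), -28623)) = Add(-2, Rational(-19206404592058047, 2231839)) = Rational(-19206404596521725, 2231839) ≈ -8.6056e+9)
Add(J, Mul(Add(-875, 427), 798)) = Add(Rational(-19206404596521725, 2231839), Mul(Add(-875, 427), 798)) = Add(Rational(-19206404596521725, 2231839), Mul(-448, 798)) = Add(Rational(-19206404596521725, 2231839), -357504) = Rational(-19207202487891581, 2231839)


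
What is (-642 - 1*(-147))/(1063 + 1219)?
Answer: -495/2282 ≈ -0.21691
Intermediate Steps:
(-642 - 1*(-147))/(1063 + 1219) = (-642 + 147)/2282 = -495*1/2282 = -495/2282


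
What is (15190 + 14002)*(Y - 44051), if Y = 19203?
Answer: -725362816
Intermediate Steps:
(15190 + 14002)*(Y - 44051) = (15190 + 14002)*(19203 - 44051) = 29192*(-24848) = -725362816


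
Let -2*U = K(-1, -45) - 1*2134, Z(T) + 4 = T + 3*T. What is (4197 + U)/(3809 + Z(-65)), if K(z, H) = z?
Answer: 10529/7090 ≈ 1.4851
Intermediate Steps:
Z(T) = -4 + 4*T (Z(T) = -4 + (T + 3*T) = -4 + 4*T)
U = 2135/2 (U = -(-1 - 1*2134)/2 = -(-1 - 2134)/2 = -1/2*(-2135) = 2135/2 ≈ 1067.5)
(4197 + U)/(3809 + Z(-65)) = (4197 + 2135/2)/(3809 + (-4 + 4*(-65))) = 10529/(2*(3809 + (-4 - 260))) = 10529/(2*(3809 - 264)) = (10529/2)/3545 = (10529/2)*(1/3545) = 10529/7090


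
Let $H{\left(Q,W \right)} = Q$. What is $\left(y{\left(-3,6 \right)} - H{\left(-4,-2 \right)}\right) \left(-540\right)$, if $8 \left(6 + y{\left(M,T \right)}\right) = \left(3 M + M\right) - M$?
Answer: $\frac{3375}{2} \approx 1687.5$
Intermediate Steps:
$y{\left(M,T \right)} = -6 + \frac{3 M}{8}$ ($y{\left(M,T \right)} = -6 + \frac{\left(3 M + M\right) - M}{8} = -6 + \frac{4 M - M}{8} = -6 + \frac{3 M}{8}$)
$\left(y{\left(-3,6 \right)} - H{\left(-4,-2 \right)}\right) \left(-540\right) = \left(\left(-6 + \frac{3}{8} \left(-3\right)\right) - -4\right) \left(-540\right) = \left(\left(-6 - \frac{9}{8}\right) + 4\right) \left(-540\right) = \left(- \frac{57}{8} + 4\right) \left(-540\right) = \left(- \frac{25}{8}\right) \left(-540\right) = \frac{3375}{2}$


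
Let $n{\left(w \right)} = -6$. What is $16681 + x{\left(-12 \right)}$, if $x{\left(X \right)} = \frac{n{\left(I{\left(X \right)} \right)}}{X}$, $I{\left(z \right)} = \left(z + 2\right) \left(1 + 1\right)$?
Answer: $\frac{33363}{2} \approx 16682.0$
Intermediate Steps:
$I{\left(z \right)} = 4 + 2 z$ ($I{\left(z \right)} = \left(2 + z\right) 2 = 4 + 2 z$)
$x{\left(X \right)} = - \frac{6}{X}$
$16681 + x{\left(-12 \right)} = 16681 - \frac{6}{-12} = 16681 - - \frac{1}{2} = 16681 + \frac{1}{2} = \frac{33363}{2}$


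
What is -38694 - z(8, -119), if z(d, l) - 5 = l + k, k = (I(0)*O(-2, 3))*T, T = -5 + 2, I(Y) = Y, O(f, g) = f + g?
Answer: -38580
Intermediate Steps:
T = -3
k = 0 (k = (0*(-2 + 3))*(-3) = (0*1)*(-3) = 0*(-3) = 0)
z(d, l) = 5 + l (z(d, l) = 5 + (l + 0) = 5 + l)
-38694 - z(8, -119) = -38694 - (5 - 119) = -38694 - 1*(-114) = -38694 + 114 = -38580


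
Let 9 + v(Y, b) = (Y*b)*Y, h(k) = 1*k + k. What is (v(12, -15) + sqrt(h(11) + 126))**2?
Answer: 4704709 - 8676*sqrt(37) ≈ 4.6519e+6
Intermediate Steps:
h(k) = 2*k (h(k) = k + k = 2*k)
v(Y, b) = -9 + b*Y**2 (v(Y, b) = -9 + (Y*b)*Y = -9 + b*Y**2)
(v(12, -15) + sqrt(h(11) + 126))**2 = ((-9 - 15*12**2) + sqrt(2*11 + 126))**2 = ((-9 - 15*144) + sqrt(22 + 126))**2 = ((-9 - 2160) + sqrt(148))**2 = (-2169 + 2*sqrt(37))**2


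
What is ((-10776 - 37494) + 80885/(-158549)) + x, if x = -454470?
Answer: -79709005145/158549 ≈ -5.0274e+5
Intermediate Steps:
((-10776 - 37494) + 80885/(-158549)) + x = ((-10776 - 37494) + 80885/(-158549)) - 454470 = (-48270 + 80885*(-1/158549)) - 454470 = (-48270 - 80885/158549) - 454470 = -7653241115/158549 - 454470 = -79709005145/158549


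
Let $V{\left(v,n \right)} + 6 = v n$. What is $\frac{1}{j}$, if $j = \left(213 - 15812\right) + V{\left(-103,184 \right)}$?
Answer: $- \frac{1}{34557} \approx -2.8938 \cdot 10^{-5}$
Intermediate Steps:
$V{\left(v,n \right)} = -6 + n v$ ($V{\left(v,n \right)} = -6 + v n = -6 + n v$)
$j = -34557$ ($j = \left(213 - 15812\right) + \left(-6 + 184 \left(-103\right)\right) = -15599 - 18958 = -34557$)
$\frac{1}{j} = \frac{1}{-34557} = - \frac{1}{34557}$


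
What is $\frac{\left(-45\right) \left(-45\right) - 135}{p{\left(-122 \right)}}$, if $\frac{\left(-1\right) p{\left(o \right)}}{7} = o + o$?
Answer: $\frac{135}{122} \approx 1.1066$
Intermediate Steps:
$p{\left(o \right)} = - 14 o$ ($p{\left(o \right)} = - 7 \left(o + o\right) = - 7 \cdot 2 o = - 14 o$)
$\frac{\left(-45\right) \left(-45\right) - 135}{p{\left(-122 \right)}} = \frac{\left(-45\right) \left(-45\right) - 135}{\left(-14\right) \left(-122\right)} = \frac{2025 - 135}{1708} = 1890 \cdot \frac{1}{1708} = \frac{135}{122}$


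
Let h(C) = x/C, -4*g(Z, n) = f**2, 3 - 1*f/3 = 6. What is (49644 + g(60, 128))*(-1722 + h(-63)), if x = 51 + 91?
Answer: -598947635/7 ≈ -8.5564e+7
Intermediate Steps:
f = -9 (f = 9 - 3*6 = 9 - 18 = -9)
g(Z, n) = -81/4 (g(Z, n) = -1/4*(-9)**2 = -1/4*81 = -81/4)
x = 142
h(C) = 142/C
(49644 + g(60, 128))*(-1722 + h(-63)) = (49644 - 81/4)*(-1722 + 142/(-63)) = 198495*(-1722 + 142*(-1/63))/4 = 198495*(-1722 - 142/63)/4 = (198495/4)*(-108628/63) = -598947635/7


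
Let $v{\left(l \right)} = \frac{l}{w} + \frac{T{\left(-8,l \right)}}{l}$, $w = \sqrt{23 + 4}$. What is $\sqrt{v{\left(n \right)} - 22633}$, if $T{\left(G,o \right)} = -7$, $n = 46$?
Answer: $\frac{\sqrt{-431025750 + 97336 \sqrt{3}}}{138} \approx 150.41 i$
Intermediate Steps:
$w = 3 \sqrt{3}$ ($w = \sqrt{27} = 3 \sqrt{3} \approx 5.1962$)
$v{\left(l \right)} = - \frac{7}{l} + \frac{l \sqrt{3}}{9}$ ($v{\left(l \right)} = \frac{l}{3 \sqrt{3}} - \frac{7}{l} = l \frac{\sqrt{3}}{9} - \frac{7}{l} = \frac{l \sqrt{3}}{9} - \frac{7}{l} = - \frac{7}{l} + \frac{l \sqrt{3}}{9}$)
$\sqrt{v{\left(n \right)} - 22633} = \sqrt{\left(- \frac{7}{46} + \frac{1}{9} \cdot 46 \sqrt{3}\right) - 22633} = \sqrt{\left(\left(-7\right) \frac{1}{46} + \frac{46 \sqrt{3}}{9}\right) - 22633} = \sqrt{\left(- \frac{7}{46} + \frac{46 \sqrt{3}}{9}\right) - 22633} = \sqrt{- \frac{1041125}{46} + \frac{46 \sqrt{3}}{9}}$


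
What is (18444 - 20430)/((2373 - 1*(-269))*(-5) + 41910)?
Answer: -993/14350 ≈ -0.069199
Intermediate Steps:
(18444 - 20430)/((2373 - 1*(-269))*(-5) + 41910) = -1986/((2373 + 269)*(-5) + 41910) = -1986/(2642*(-5) + 41910) = -1986/(-13210 + 41910) = -1986/28700 = -1986*1/28700 = -993/14350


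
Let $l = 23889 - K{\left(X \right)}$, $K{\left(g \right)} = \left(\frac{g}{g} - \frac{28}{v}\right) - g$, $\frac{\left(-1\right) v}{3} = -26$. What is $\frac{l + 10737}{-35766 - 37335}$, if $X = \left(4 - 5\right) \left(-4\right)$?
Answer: $- \frac{192935}{407277} \approx -0.47372$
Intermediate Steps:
$v = 78$ ($v = \left(-3\right) \left(-26\right) = 78$)
$X = 4$ ($X = \left(-1\right) \left(-4\right) = 4$)
$K{\left(g \right)} = \frac{25}{39} - g$ ($K{\left(g \right)} = \left(\frac{g}{g} - \frac{28}{78}\right) - g = \left(1 - \frac{14}{39}\right) - g = \frac{25}{39} - g$)
$l = \frac{931802}{39}$ ($l = 23889 - \left(\frac{25}{39} - 4\right) = 23889 - - \frac{131}{39} = 23889 + \frac{131}{39} = \frac{931802}{39} \approx 23892.0$)
$\frac{l + 10737}{-35766 - 37335} = \frac{\frac{931802}{39} + 10737}{-35766 - 37335} = \frac{1350545}{39 \left(-73101\right)} = \frac{1350545}{39} \left(- \frac{1}{73101}\right) = - \frac{192935}{407277}$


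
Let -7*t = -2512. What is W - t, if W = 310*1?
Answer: -342/7 ≈ -48.857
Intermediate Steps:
t = 2512/7 (t = -⅐*(-2512) = 2512/7 ≈ 358.86)
W = 310
W - t = 310 - 1*2512/7 = 310 - 2512/7 = -342/7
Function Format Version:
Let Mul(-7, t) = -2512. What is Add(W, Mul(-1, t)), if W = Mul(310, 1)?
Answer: Rational(-342, 7) ≈ -48.857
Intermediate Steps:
t = Rational(2512, 7) (t = Mul(Rational(-1, 7), -2512) = Rational(2512, 7) ≈ 358.86)
W = 310
Add(W, Mul(-1, t)) = Add(310, Mul(-1, Rational(2512, 7))) = Add(310, Rational(-2512, 7)) = Rational(-342, 7)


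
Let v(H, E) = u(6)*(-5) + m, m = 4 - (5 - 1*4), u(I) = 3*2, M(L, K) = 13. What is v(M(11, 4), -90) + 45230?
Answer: 45203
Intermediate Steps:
u(I) = 6
m = 3 (m = 4 - (5 - 4) = 4 - 1*1 = 4 - 1 = 3)
v(H, E) = -27 (v(H, E) = 6*(-5) + 3 = -30 + 3 = -27)
v(M(11, 4), -90) + 45230 = -27 + 45230 = 45203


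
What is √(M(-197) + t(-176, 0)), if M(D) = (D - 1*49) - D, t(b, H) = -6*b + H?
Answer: √1007 ≈ 31.733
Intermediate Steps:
t(b, H) = H - 6*b
M(D) = -49 (M(D) = (D - 49) - D = (-49 + D) - D = -49)
√(M(-197) + t(-176, 0)) = √(-49 + (0 - 6*(-176))) = √(-49 + (0 + 1056)) = √(-49 + 1056) = √1007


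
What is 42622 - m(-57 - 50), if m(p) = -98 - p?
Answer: 42613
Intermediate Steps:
42622 - m(-57 - 50) = 42622 - (-98 - (-57 - 50)) = 42622 - (-98 - 1*(-107)) = 42622 - (-98 + 107) = 42622 - 1*9 = 42622 - 9 = 42613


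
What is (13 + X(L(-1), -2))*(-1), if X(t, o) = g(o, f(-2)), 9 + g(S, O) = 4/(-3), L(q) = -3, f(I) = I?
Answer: -8/3 ≈ -2.6667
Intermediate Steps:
g(S, O) = -31/3 (g(S, O) = -9 + 4/(-3) = -9 + 4*(-1/3) = -9 - 4/3 = -31/3)
X(t, o) = -31/3
(13 + X(L(-1), -2))*(-1) = (13 - 31/3)*(-1) = (8/3)*(-1) = -8/3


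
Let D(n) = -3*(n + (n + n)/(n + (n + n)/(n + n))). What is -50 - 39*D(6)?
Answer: 5968/7 ≈ 852.57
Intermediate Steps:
D(n) = -3*n - 6*n/(1 + n) (D(n) = -3*(n + (2*n)/(n + (2*n)/((2*n)))) = -3*(n + (2*n)/(n + (2*n)*(1/(2*n)))) = -3*(n + (2*n)/(n + 1)) = -3*(n + (2*n)/(1 + n)) = -3*(n + 2*n/(1 + n)) = -3*n - 6*n/(1 + n))
-50 - 39*D(6) = -50 - (-117)*6*(3 + 6)/(1 + 6) = -50 - (-117)*6*9/7 = -50 - 39*(-162/7) = -50 + 6318/7 = 5968/7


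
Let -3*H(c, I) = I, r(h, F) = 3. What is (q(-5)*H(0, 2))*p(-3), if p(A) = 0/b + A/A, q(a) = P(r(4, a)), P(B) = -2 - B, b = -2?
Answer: 10/3 ≈ 3.3333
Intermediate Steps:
H(c, I) = -I/3
q(a) = -5 (q(a) = -2 - 1*3 = -2 - 3 = -5)
p(A) = 1 (p(A) = 0/(-2) + A/A = 0*(-½) + 1 = 0 + 1 = 1)
(q(-5)*H(0, 2))*p(-3) = -(-5)*2/3*1 = -5*(-⅔)*1 = (10/3)*1 = 10/3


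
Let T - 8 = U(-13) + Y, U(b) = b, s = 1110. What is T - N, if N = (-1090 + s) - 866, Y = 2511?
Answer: 3352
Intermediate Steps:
T = 2506 (T = 8 + (-13 + 2511) = 8 + 2498 = 2506)
N = -846 (N = (-1090 + 1110) - 866 = 20 - 866 = -846)
T - N = 2506 - 1*(-846) = 2506 + 846 = 3352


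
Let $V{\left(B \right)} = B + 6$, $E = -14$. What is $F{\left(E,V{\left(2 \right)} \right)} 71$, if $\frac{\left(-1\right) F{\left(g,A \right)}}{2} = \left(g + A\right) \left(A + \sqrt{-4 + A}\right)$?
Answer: $8520$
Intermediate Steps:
$V{\left(B \right)} = 6 + B$
$F{\left(g,A \right)} = - 2 \left(A + g\right) \left(A + \sqrt{-4 + A}\right)$ ($F{\left(g,A \right)} = - 2 \left(g + A\right) \left(A + \sqrt{-4 + A}\right) = - 2 \left(A + g\right) \left(A + \sqrt{-4 + A}\right)$)
$F{\left(E,V{\left(2 \right)} \right)} 71 = \left(- 2 \left(6 + 2\right)^{2} - 2 \left(6 + 2\right) \left(-14\right) - 2 \left(6 + 2\right) \sqrt{-4 + \left(6 + 2\right)} - - 28 \sqrt{-4 + \left(6 + 2\right)}\right) 71 = \left(- 2 \cdot 8^{2} - 16 \left(-14\right) - 16 \sqrt{-4 + 8} - - 28 \sqrt{-4 + 8}\right) 71 = \left(\left(-2\right) 64 + 224 - 16 \sqrt{4} - - 28 \sqrt{4}\right) 71 = \left(-128 + 224 - 16 \cdot 2 - \left(-28\right) 2\right) 71 = \left(-128 + 224 - 32 + 56\right) 71 = 120 \cdot 71 = 8520$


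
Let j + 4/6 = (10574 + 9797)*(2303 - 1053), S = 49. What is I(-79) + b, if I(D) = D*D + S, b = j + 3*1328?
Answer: 76422070/3 ≈ 2.5474e+7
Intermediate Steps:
j = 76391248/3 (j = -⅔ + (10574 + 9797)*(2303 - 1053) = -⅔ + 20371*1250 = -⅔ + 25463750 = 76391248/3 ≈ 2.5464e+7)
b = 76403200/3 (b = 76391248/3 + 3*1328 = 76391248/3 + 3984 = 76403200/3 ≈ 2.5468e+7)
I(D) = 49 + D² (I(D) = D*D + 49 = D² + 49 = 49 + D²)
I(-79) + b = (49 + (-79)²) + 76403200/3 = (49 + 6241) + 76403200/3 = 6290 + 76403200/3 = 76422070/3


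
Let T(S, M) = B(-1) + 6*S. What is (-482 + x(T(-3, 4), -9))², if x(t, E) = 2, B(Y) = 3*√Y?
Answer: 230400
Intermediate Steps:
T(S, M) = 3*I + 6*S (T(S, M) = 3*√(-1) + 6*S = 3*I + 6*S)
(-482 + x(T(-3, 4), -9))² = (-482 + 2)² = (-480)² = 230400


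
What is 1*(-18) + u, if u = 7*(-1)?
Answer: -25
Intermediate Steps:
u = -7
1*(-18) + u = 1*(-18) - 7 = -18 - 7 = -25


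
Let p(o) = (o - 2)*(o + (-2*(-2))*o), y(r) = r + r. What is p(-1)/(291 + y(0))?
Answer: 5/97 ≈ 0.051546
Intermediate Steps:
y(r) = 2*r
p(o) = 5*o*(-2 + o) (p(o) = (-2 + o)*(o + 4*o) = (-2 + o)*(5*o) = 5*o*(-2 + o))
p(-1)/(291 + y(0)) = (5*(-1)*(-2 - 1))/(291 + 2*0) = (5*(-1)*(-3))/(291 + 0) = 15/291 = 15*(1/291) = 5/97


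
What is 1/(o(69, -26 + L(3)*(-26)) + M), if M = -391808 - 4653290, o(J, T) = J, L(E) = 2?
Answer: -1/5045029 ≈ -1.9821e-7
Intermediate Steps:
M = -5045098
1/(o(69, -26 + L(3)*(-26)) + M) = 1/(69 - 5045098) = 1/(-5045029) = -1/5045029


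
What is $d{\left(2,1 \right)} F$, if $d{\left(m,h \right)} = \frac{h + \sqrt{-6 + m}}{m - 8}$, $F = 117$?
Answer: $- \frac{39}{2} - 39 i \approx -19.5 - 39.0 i$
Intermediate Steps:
$d{\left(m,h \right)} = \frac{h + \sqrt{-6 + m}}{-8 + m}$
$d{\left(2,1 \right)} F = \frac{1 + \sqrt{-6 + 2}}{-8 + 2} \cdot 117 = \frac{1 + \sqrt{-4}}{-6} \cdot 117 = - \frac{1 + 2 i}{6} \cdot 117 = \left(- \frac{1}{6} - \frac{i}{3}\right) 117 = - \frac{39}{2} - 39 i$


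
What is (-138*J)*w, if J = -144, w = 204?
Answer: 4053888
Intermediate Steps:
(-138*J)*w = -138*(-144)*204 = 19872*204 = 4053888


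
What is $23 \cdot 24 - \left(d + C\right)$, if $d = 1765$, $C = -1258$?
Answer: $45$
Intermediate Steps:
$23 \cdot 24 - \left(d + C\right) = 23 \cdot 24 - \left(1765 - 1258\right) = 552 - 507 = 45$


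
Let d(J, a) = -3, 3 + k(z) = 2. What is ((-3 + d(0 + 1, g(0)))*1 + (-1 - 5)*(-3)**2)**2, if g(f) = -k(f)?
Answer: 3600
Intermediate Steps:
k(z) = -1 (k(z) = -3 + 2 = -1)
g(f) = 1 (g(f) = -1*(-1) = 1)
((-3 + d(0 + 1, g(0)))*1 + (-1 - 5)*(-3)**2)**2 = ((-3 - 3)*1 + (-1 - 5)*(-3)**2)**2 = (-6*1 - 6*9)**2 = (-6 - 54)**2 = (-60)**2 = 3600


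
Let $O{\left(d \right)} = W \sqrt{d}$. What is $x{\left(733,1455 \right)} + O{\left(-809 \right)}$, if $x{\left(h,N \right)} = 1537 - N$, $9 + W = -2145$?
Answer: $82 - 2154 i \sqrt{809} \approx 82.0 - 61266.0 i$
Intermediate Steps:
$W = -2154$ ($W = -9 - 2145 = -2154$)
$O{\left(d \right)} = - 2154 \sqrt{d}$
$x{\left(733,1455 \right)} + O{\left(-809 \right)} = \left(1537 - 1455\right) - 2154 \sqrt{-809} = \left(1537 - 1455\right) - 2154 i \sqrt{809} = 82 - 2154 i \sqrt{809}$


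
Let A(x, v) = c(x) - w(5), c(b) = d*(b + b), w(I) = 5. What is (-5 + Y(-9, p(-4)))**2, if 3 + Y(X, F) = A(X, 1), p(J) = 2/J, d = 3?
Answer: 4489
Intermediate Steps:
c(b) = 6*b (c(b) = 3*(b + b) = 3*(2*b) = 6*b)
A(x, v) = -5 + 6*x (A(x, v) = 6*x - 1*5 = 6*x - 5 = -5 + 6*x)
Y(X, F) = -8 + 6*X (Y(X, F) = -3 + (-5 + 6*X) = -8 + 6*X)
(-5 + Y(-9, p(-4)))**2 = (-5 + (-8 + 6*(-9)))**2 = (-5 + (-8 - 54))**2 = (-5 - 62)**2 = (-67)**2 = 4489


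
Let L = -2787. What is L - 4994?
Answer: -7781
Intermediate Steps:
L - 4994 = -2787 - 4994 = -7781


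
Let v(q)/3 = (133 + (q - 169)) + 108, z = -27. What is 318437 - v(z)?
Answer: 318302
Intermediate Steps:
v(q) = 216 + 3*q (v(q) = 3*((133 + (q - 169)) + 108) = 3*((133 + (-169 + q)) + 108) = 3*((-36 + q) + 108) = 3*(72 + q) = 216 + 3*q)
318437 - v(z) = 318437 - (216 + 3*(-27)) = 318437 - (216 - 81) = 318437 - 1*135 = 318437 - 135 = 318302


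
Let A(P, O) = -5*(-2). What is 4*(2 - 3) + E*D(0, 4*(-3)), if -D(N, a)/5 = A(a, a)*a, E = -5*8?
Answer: -24004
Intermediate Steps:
A(P, O) = 10
E = -40
D(N, a) = -50*a
4*(2 - 3) + E*D(0, 4*(-3)) = 4*(2 - 3) - (-2000)*4*(-3) = 4*(-1) - (-2000)*(-12) = -4 - 40*600 = -4 - 24000 = -24004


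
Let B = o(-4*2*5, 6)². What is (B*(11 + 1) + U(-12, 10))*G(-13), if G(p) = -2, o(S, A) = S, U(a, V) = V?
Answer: -38420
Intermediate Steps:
B = 1600 (B = (-4*2*5)² = (-8*5)² = (-40)² = 1600)
(B*(11 + 1) + U(-12, 10))*G(-13) = (1600*(11 + 1) + 10)*(-2) = (1600*12 + 10)*(-2) = (19200 + 10)*(-2) = 19210*(-2) = -38420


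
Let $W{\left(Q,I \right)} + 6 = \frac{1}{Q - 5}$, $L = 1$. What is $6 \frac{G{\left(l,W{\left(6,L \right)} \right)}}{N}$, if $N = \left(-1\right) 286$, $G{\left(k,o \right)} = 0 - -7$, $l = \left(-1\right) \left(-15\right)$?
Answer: $- \frac{21}{143} \approx -0.14685$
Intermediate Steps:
$l = 15$
$W{\left(Q,I \right)} = -6 + \frac{1}{-5 + Q}$ ($W{\left(Q,I \right)} = -6 + \frac{1}{Q - 5} = -6 + \frac{1}{-5 + Q}$)
$G{\left(k,o \right)} = 7$ ($G{\left(k,o \right)} = 0 + 7 = 7$)
$N = -286$
$6 \frac{G{\left(l,W{\left(6,L \right)} \right)}}{N} = 6 \frac{7}{-286} = 6 \cdot 7 \left(- \frac{1}{286}\right) = 6 \left(- \frac{7}{286}\right) = - \frac{21}{143}$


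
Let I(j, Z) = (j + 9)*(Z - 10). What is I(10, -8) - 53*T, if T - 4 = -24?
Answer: 718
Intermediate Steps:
T = -20 (T = 4 - 24 = -20)
I(j, Z) = (-10 + Z)*(9 + j) (I(j, Z) = (9 + j)*(-10 + Z) = (-10 + Z)*(9 + j))
I(10, -8) - 53*T = (-90 - 10*10 + 9*(-8) - 8*10) - 53*(-20) = (-90 - 100 - 72 - 80) + 1060 = -342 + 1060 = 718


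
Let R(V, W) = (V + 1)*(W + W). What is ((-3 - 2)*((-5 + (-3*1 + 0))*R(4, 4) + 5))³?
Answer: 3906984375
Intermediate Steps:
R(V, W) = 2*W*(1 + V) (R(V, W) = (1 + V)*(2*W) = 2*W*(1 + V))
((-3 - 2)*((-5 + (-3*1 + 0))*R(4, 4) + 5))³ = ((-3 - 2)*((-5 + (-3*1 + 0))*(2*4*(1 + 4)) + 5))³ = (-5*((-5 + (-3 + 0))*(2*4*5) + 5))³ = (-5*((-5 - 3)*40 + 5))³ = (-5*(-8*40 + 5))³ = (-5*(-320 + 5))³ = (-5*(-315))³ = 1575³ = 3906984375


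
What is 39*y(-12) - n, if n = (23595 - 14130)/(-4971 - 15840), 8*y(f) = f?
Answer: -805319/13874 ≈ -58.045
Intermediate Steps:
y(f) = f/8
n = -3155/6937 (n = 9465/(-20811) = 9465*(-1/20811) = -3155/6937 ≈ -0.45481)
39*y(-12) - n = 39*((1/8)*(-12)) - 1*(-3155/6937) = 39*(-3/2) + 3155/6937 = -117/2 + 3155/6937 = -805319/13874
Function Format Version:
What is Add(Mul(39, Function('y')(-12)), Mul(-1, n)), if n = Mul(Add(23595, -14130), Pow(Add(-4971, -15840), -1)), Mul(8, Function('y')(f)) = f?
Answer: Rational(-805319, 13874) ≈ -58.045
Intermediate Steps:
Function('y')(f) = Mul(Rational(1, 8), f)
n = Rational(-3155, 6937) (n = Mul(9465, Pow(-20811, -1)) = Mul(9465, Rational(-1, 20811)) = Rational(-3155, 6937) ≈ -0.45481)
Add(Mul(39, Function('y')(-12)), Mul(-1, n)) = Add(Mul(39, Mul(Rational(1, 8), -12)), Mul(-1, Rational(-3155, 6937))) = Add(Mul(39, Rational(-3, 2)), Rational(3155, 6937)) = Add(Rational(-117, 2), Rational(3155, 6937)) = Rational(-805319, 13874)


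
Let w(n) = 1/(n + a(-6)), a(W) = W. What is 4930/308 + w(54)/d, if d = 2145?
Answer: 11536207/720720 ≈ 16.007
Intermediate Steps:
w(n) = 1/(-6 + n) (w(n) = 1/(n - 6) = 1/(-6 + n))
4930/308 + w(54)/d = 4930/308 + 1/((-6 + 54)*2145) = 4930*(1/308) + (1/2145)/48 = 2465/154 + (1/48)*(1/2145) = 2465/154 + 1/102960 = 11536207/720720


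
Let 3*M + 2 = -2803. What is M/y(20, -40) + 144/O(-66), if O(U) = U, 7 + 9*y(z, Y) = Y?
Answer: 91437/517 ≈ 176.86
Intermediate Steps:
M = -935 (M = -2/3 + (1/3)*(-2803) = -2/3 - 2803/3 = -935)
y(z, Y) = -7/9 + Y/9
M/y(20, -40) + 144/O(-66) = -935/(-7/9 + (1/9)*(-40)) + 144/(-66) = -935/(-7/9 - 40/9) + 144*(-1/66) = -935/(-47/9) - 24/11 = -935*(-9/47) - 24/11 = 8415/47 - 24/11 = 91437/517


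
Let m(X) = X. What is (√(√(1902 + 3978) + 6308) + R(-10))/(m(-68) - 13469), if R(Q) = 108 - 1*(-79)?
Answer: -187/13537 - √(6308 + 14*√30)/13537 ≈ -0.019717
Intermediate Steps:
R(Q) = 187 (R(Q) = 108 + 79 = 187)
(√(√(1902 + 3978) + 6308) + R(-10))/(m(-68) - 13469) = (√(√(1902 + 3978) + 6308) + 187)/(-68 - 13469) = (√(√5880 + 6308) + 187)/(-13537) = (√(14*√30 + 6308) + 187)*(-1/13537) = (√(6308 + 14*√30) + 187)*(-1/13537) = (187 + √(6308 + 14*√30))*(-1/13537) = -187/13537 - √(6308 + 14*√30)/13537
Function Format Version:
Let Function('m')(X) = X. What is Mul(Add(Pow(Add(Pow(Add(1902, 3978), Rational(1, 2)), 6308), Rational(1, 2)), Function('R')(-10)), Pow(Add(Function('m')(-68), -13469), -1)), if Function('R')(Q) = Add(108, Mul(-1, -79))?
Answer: Add(Rational(-187, 13537), Mul(Rational(-1, 13537), Pow(Add(6308, Mul(14, Pow(30, Rational(1, 2)))), Rational(1, 2)))) ≈ -0.019717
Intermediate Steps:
Function('R')(Q) = 187 (Function('R')(Q) = Add(108, 79) = 187)
Mul(Add(Pow(Add(Pow(Add(1902, 3978), Rational(1, 2)), 6308), Rational(1, 2)), Function('R')(-10)), Pow(Add(Function('m')(-68), -13469), -1)) = Mul(Add(Pow(Add(Pow(Add(1902, 3978), Rational(1, 2)), 6308), Rational(1, 2)), 187), Pow(Add(-68, -13469), -1)) = Mul(Add(Pow(Add(Pow(5880, Rational(1, 2)), 6308), Rational(1, 2)), 187), Pow(-13537, -1)) = Mul(Add(Pow(Add(Mul(14, Pow(30, Rational(1, 2))), 6308), Rational(1, 2)), 187), Rational(-1, 13537)) = Mul(Add(Pow(Add(6308, Mul(14, Pow(30, Rational(1, 2)))), Rational(1, 2)), 187), Rational(-1, 13537)) = Mul(Add(187, Pow(Add(6308, Mul(14, Pow(30, Rational(1, 2)))), Rational(1, 2))), Rational(-1, 13537)) = Add(Rational(-187, 13537), Mul(Rational(-1, 13537), Pow(Add(6308, Mul(14, Pow(30, Rational(1, 2)))), Rational(1, 2))))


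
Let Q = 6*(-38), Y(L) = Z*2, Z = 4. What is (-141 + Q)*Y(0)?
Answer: -2952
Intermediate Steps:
Y(L) = 8 (Y(L) = 4*2 = 8)
Q = -228
(-141 + Q)*Y(0) = (-141 - 228)*8 = -369*8 = -2952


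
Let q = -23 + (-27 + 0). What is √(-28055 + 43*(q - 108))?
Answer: I*√34849 ≈ 186.68*I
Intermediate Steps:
q = -50 (q = -23 - 27 = -50)
√(-28055 + 43*(q - 108)) = √(-28055 + 43*(-50 - 108)) = √(-28055 + 43*(-158)) = √(-28055 - 6794) = √(-34849) = I*√34849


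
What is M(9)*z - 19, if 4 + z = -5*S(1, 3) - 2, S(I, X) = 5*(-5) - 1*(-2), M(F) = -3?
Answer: -346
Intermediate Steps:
S(I, X) = -23 (S(I, X) = -25 + 2 = -23)
z = 109 (z = -4 + (-5*(-23) - 2) = -4 + (115 - 2) = -4 + 113 = 109)
M(9)*z - 19 = -3*109 - 19 = -327 - 19 = -346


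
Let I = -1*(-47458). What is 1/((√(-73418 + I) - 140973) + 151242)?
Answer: 10269/105478321 - 2*I*√6490/105478321 ≈ 9.7357e-5 - 1.5275e-6*I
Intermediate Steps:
I = 47458
1/((√(-73418 + I) - 140973) + 151242) = 1/((√(-73418 + 47458) - 140973) + 151242) = 1/((√(-25960) - 140973) + 151242) = 1/((2*I*√6490 - 140973) + 151242) = 1/((-140973 + 2*I*√6490) + 151242) = 1/(10269 + 2*I*√6490)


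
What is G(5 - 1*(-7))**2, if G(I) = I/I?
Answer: 1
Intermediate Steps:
G(I) = 1
G(5 - 1*(-7))**2 = 1**2 = 1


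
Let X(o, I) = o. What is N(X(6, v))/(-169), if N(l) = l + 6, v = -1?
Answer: -12/169 ≈ -0.071006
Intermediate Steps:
N(l) = 6 + l
N(X(6, v))/(-169) = (6 + 6)/(-169) = 12*(-1/169) = -12/169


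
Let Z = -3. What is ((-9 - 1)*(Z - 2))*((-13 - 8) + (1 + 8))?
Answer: -600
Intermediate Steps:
((-9 - 1)*(Z - 2))*((-13 - 8) + (1 + 8)) = ((-9 - 1)*(-3 - 2))*((-13 - 8) + (1 + 8)) = (-10*(-5))*(-21 + 9) = 50*(-12) = -600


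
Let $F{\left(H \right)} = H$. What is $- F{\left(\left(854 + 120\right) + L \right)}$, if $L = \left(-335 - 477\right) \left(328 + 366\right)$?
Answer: $562554$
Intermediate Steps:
$L = -563528$ ($L = \left(-812\right) 694 = -563528$)
$- F{\left(\left(854 + 120\right) + L \right)} = - (\left(854 + 120\right) - 563528) = - (974 - 563528) = \left(-1\right) \left(-562554\right) = 562554$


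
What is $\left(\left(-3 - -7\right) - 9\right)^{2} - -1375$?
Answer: $1400$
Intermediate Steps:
$\left(\left(-3 - -7\right) - 9\right)^{2} - -1375 = \left(\left(-3 + 7\right) - 9\right)^{2} + 1375 = \left(4 - 9\right)^{2} + 1375 = \left(-5\right)^{2} + 1375 = 25 + 1375 = 1400$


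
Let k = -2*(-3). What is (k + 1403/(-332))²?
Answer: 346921/110224 ≈ 3.1474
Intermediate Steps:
k = 6
(k + 1403/(-332))² = (6 + 1403/(-332))² = (6 + 1403*(-1/332))² = (6 - 1403/332)² = (589/332)² = 346921/110224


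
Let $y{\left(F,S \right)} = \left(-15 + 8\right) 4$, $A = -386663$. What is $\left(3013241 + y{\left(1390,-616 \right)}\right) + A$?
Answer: $2626550$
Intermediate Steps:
$y{\left(F,S \right)} = -28$ ($y{\left(F,S \right)} = \left(-7\right) 4 = -28$)
$\left(3013241 + y{\left(1390,-616 \right)}\right) + A = \left(3013241 - 28\right) - 386663 = 3013213 - 386663 = 2626550$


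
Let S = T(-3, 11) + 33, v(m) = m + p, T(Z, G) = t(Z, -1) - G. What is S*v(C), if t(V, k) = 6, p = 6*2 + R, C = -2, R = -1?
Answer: 252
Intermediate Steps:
p = 11 (p = 6*2 - 1 = 12 - 1 = 11)
T(Z, G) = 6 - G
v(m) = 11 + m (v(m) = m + 11 = 11 + m)
S = 28 (S = (6 - 1*11) + 33 = (6 - 11) + 33 = -5 + 33 = 28)
S*v(C) = 28*(11 - 2) = 28*9 = 252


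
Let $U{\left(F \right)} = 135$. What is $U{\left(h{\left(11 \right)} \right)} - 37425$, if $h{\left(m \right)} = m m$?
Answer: $-37290$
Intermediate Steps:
$h{\left(m \right)} = m^{2}$
$U{\left(h{\left(11 \right)} \right)} - 37425 = 135 - 37425 = -37290$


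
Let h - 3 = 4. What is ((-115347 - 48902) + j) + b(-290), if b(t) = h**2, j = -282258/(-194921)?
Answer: -32005745942/194921 ≈ -1.6420e+5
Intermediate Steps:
h = 7 (h = 3 + 4 = 7)
j = 282258/194921 (j = -282258*(-1/194921) = 282258/194921 ≈ 1.4481)
b(t) = 49 (b(t) = 7**2 = 49)
((-115347 - 48902) + j) + b(-290) = ((-115347 - 48902) + 282258/194921) + 49 = (-164249 + 282258/194921) + 49 = -32015297071/194921 + 49 = -32005745942/194921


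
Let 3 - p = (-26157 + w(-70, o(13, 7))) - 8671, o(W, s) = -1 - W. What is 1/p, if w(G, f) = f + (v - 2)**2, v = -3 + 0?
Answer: 1/34820 ≈ 2.8719e-5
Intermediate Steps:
v = -3
w(G, f) = 25 + f (w(G, f) = f + (-3 - 2)**2 = f + (-5)**2 = f + 25 = 25 + f)
p = 34820 (p = 3 - ((-26157 + (25 + (-1 - 1*13))) - 8671) = 3 - ((-26157 + (25 + (-1 - 13))) - 8671) = 3 - ((-26157 + (25 - 14)) - 8671) = 3 - ((-26157 + 11) - 8671) = 3 - (-26146 - 8671) = 3 - 1*(-34817) = 3 + 34817 = 34820)
1/p = 1/34820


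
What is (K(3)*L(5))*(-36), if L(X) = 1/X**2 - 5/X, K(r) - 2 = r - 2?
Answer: 2592/25 ≈ 103.68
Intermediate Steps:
K(r) = r (K(r) = 2 + (r - 2) = 2 + (-2 + r) = r)
L(X) = X**(-2) - 5/X (L(X) = 1/X**2 - 5/X = X**(-2) - 5/X)
(K(3)*L(5))*(-36) = (3*((1 - 5*5)/5**2))*(-36) = (3*((1 - 25)/25))*(-36) = (3*((1/25)*(-24)))*(-36) = (3*(-24/25))*(-36) = -72/25*(-36) = 2592/25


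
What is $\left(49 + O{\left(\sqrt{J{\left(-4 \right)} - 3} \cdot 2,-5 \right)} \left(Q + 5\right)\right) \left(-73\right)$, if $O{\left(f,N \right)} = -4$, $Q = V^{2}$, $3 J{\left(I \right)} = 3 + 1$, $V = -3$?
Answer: $511$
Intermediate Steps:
$J{\left(I \right)} = \frac{4}{3}$ ($J{\left(I \right)} = \frac{3 + 1}{3} = \frac{1}{3} \cdot 4 = \frac{4}{3}$)
$Q = 9$ ($Q = \left(-3\right)^{2} = 9$)
$\left(49 + O{\left(\sqrt{J{\left(-4 \right)} - 3} \cdot 2,-5 \right)} \left(Q + 5\right)\right) \left(-73\right) = \left(49 - 4 \left(9 + 5\right)\right) \left(-73\right) = \left(49 - 56\right) \left(-73\right) = \left(-7\right) \left(-73\right) = 511$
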